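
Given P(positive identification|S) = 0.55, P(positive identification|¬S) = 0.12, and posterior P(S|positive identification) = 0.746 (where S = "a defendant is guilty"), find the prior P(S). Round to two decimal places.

Bayes' rule in odds form gives O(S|E) = O(S)·[P(E|S)/P(E|¬S)], hence O(S) = O(S|E)/LR.
Posterior odds = 0.746/(1−0.746) = 2.9370. LR = 0.55/0.12 = 4.5833.
Prior odds = 2.9370/4.5833 = 0.6408, so P(S) = 0.6408/(1+0.6408) ≈ 0.39.

P(S) = 0.39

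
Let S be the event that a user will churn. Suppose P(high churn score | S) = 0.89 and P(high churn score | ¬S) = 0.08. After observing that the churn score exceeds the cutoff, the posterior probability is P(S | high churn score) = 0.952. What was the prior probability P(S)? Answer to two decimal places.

P(S) = 0.64

Bayes' rule in odds form gives O(S|E) = O(S)·[P(E|S)/P(E|¬S)], hence O(S) = O(S|E)/LR.
Posterior odds = 0.952/(1−0.952) = 19.8333. LR = 0.89/0.08 = 11.1250.
Prior odds = 19.8333/11.1250 = 1.7828, so P(S) = 1.7828/(1+1.7828) ≈ 0.64.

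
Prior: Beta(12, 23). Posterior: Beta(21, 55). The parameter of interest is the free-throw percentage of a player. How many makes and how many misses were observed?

9 makes and 32 misses

Under Beta–binomial conjugacy the posterior parameters are (a+s, b+f).
Match parameters: s=21−12=9, f=55−23=32.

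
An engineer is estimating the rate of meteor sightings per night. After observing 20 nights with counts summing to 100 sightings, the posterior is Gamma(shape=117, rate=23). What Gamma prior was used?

Gamma(shape=17, rate=3)

Gamma–Poisson conjugacy: posterior shape = α + Σxᵢ, posterior rate = β + n.
So α = 117 − 100 = 17 and β = 23 − 20 = 3.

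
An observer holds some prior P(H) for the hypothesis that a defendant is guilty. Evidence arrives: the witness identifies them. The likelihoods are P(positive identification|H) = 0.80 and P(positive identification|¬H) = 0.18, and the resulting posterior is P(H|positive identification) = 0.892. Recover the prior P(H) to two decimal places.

P(H) = 0.65

In odds form, posterior odds = prior odds × likelihood ratio, so prior odds = posterior odds ÷ LR.
Posterior odds = 0.892/(1−0.892) = 8.2593. LR = 0.80/0.18 = 4.4444.
Prior odds = 8.2593/4.4444 = 1.8584, so P(H) = 1.8584/(1+1.8584) ≈ 0.65.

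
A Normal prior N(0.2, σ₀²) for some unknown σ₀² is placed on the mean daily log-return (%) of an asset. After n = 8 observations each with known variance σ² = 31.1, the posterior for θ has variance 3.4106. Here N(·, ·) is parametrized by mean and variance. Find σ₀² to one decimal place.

For the Normal–Normal model with known σ², precisions add: τ_n = τ₀ + n/σ².
So 1/σ₀² = 1/3.4106 − 8/31.1 = 0.293204 − 0.257235 = 0.035969.
Hence σ₀² = 1/0.035969 ≈ 27.8.

σ₀² = 27.8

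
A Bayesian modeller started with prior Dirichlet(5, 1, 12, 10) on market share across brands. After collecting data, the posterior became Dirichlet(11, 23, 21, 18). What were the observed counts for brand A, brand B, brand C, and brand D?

For a Dirichlet(α) prior with multinomial counts c, the posterior is Dirichlet(α + c) componentwise.
Counts are posterior − prior componentwise: 11−5=6, 23−1=22, 21−12=9, 18−10=8.

counts (6, 22, 9, 8)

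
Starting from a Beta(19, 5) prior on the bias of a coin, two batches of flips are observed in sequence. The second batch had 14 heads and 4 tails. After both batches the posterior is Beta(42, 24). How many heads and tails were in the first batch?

9 heads and 15 tails

Sequential conjugate updates are equivalent to a single update on the pooled data, so total successes = posterior α − prior α and total failures = posterior β − prior β.
Total across both batches: 42−19=23 heads, 24−5=19 tails.
Subtract the second batch: 23−14=9 heads and 19−4=15 tails.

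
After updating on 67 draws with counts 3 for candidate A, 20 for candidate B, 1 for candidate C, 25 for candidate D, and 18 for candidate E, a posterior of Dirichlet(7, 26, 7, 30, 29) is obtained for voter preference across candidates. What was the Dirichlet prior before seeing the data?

For a Dirichlet(α) prior with multinomial counts c, the posterior is Dirichlet(α + c) componentwise.
Subtract each count from the matching posterior parameter: 7−3=4, 26−20=6, 7−1=6, 30−25=5, 29−18=11.

Dirichlet(4, 6, 6, 5, 11)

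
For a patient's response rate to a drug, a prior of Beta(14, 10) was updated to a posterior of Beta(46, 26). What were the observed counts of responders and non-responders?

A Beta(a, b) prior with s successes and f failures in binomial data gives a Beta(a+s, b+f) posterior.
So s = 46 − 14 = 32 and f = 26 − 10 = 16.

32 responders and 16 non-responders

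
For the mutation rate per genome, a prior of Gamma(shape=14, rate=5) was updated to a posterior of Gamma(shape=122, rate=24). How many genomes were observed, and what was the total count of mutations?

n = 19 genomes with total 108 mutations

A Gamma(α, β) prior (rate parametrization) on a Poisson rate with n observations summing to S gives posterior Gamma(α+S, β+n).
Matching: Σxᵢ = 122 − 14 = 108 and n = 24 − 5 = 19.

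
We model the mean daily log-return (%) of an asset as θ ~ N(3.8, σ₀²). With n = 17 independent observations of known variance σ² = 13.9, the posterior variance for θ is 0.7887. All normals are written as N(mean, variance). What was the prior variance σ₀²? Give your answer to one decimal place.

σ₀² = 22.3

For the Normal–Normal model with known σ², precisions add: τ_n = τ₀ + n/σ².
So 1/σ₀² = 1/0.7887 − 17/13.9 = 1.267909 − 1.223022 = 0.044887.
Hence σ₀² = 1/0.044887 ≈ 22.3.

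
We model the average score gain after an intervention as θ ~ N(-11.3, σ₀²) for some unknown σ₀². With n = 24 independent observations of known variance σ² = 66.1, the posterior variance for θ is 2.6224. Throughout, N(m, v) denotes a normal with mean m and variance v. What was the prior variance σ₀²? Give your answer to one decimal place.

σ₀² = 54.8

For the Normal–Normal model with known σ², precisions add: τ_n = τ₀ + n/σ².
So 1/σ₀² = 1/2.6224 − 24/66.1 = 0.381330 − 0.363086 = 0.018244.
Hence σ₀² = 1/0.018244 ≈ 54.8.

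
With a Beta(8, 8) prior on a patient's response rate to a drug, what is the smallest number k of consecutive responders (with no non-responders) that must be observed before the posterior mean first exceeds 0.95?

After k responders and 0 non-responders the posterior is Beta(8+k, 8), with mean (8+k)/(8+8+k).
Set (8+k)/(16+k) > 0.95 and solve: k > (0.95·16 − 8)/(1 − 0.95) = 144.000.
The smallest integer exceeding 144.000 is 145.

k = 145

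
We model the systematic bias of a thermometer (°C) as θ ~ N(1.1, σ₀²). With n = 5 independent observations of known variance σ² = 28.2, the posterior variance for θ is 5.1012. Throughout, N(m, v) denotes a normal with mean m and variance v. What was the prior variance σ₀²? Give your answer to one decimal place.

σ₀² = 53.4

For the Normal–Normal model with known σ², precisions add: τ_n = τ₀ + n/σ².
So 1/σ₀² = 1/5.1012 − 5/28.2 = 0.196032 − 0.177305 = 0.018727.
Hence σ₀² = 1/0.018727 ≈ 53.4.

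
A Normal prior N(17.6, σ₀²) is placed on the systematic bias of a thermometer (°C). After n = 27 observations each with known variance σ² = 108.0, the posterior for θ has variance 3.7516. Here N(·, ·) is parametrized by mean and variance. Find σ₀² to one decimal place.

Posterior precision equals prior precision plus data precision: 1/σ_n² = 1/σ₀² + n/σ².
So 1/σ₀² = 1/3.7516 − 27/108.0 = 0.266553 − 0.250000 = 0.016553.
Hence σ₀² = 1/0.016553 ≈ 60.4.

σ₀² = 60.4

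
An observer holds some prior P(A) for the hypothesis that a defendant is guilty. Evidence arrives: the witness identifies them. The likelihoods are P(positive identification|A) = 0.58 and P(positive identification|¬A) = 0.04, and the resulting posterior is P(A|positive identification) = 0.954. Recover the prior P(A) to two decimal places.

P(A) = 0.59

Bayes' rule in odds form gives O(A|E) = O(A)·[P(E|A)/P(E|¬A)], hence O(A) = O(A|E)/LR.
Posterior odds = 0.954/(1−0.954) = 20.7391. LR = 0.58/0.04 = 14.5000.
Prior odds = 20.7391/14.5000 = 1.4303, so P(A) = 1.4303/(1+1.4303) ≈ 0.59.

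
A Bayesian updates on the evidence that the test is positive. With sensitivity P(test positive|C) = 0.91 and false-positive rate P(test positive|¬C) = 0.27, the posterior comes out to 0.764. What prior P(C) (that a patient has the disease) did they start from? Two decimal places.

Bayes' rule in odds form gives O(C|E) = O(C)·[P(E|C)/P(E|¬C)], hence O(C) = O(C|E)/LR.
Posterior odds = 0.764/(1−0.764) = 3.2373. LR = 0.91/0.27 = 3.3704.
Prior odds = 3.2373/3.3704 = 0.9605, so P(C) = 0.9605/(1+0.9605) ≈ 0.49.

P(C) = 0.49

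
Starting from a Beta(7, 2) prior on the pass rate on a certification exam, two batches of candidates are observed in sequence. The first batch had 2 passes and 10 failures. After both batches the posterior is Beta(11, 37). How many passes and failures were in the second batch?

Sequential conjugate updates are equivalent to a single update on the pooled data, so total successes = posterior α − prior α and total failures = posterior β − prior β.
Total across both batches: 11−7=4 passes, 37−2=35 failures.
Subtract the first batch: 4−2=2 passes and 35−10=25 failures.

2 passes and 25 failures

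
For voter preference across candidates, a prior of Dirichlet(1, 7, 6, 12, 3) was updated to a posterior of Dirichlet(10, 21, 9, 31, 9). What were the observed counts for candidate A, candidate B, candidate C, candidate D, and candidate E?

For a Dirichlet(α) prior with multinomial counts c, the posterior is Dirichlet(α + c) componentwise.
Counts are posterior − prior componentwise: 10−1=9, 21−7=14, 9−6=3, 31−12=19, 9−3=6.

counts (9, 14, 3, 19, 6)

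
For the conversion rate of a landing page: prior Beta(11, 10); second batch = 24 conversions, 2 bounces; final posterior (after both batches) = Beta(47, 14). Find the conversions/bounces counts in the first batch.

12 conversions and 2 bounces

Sequential conjugate updates are equivalent to a single update on the pooled data, so total successes = posterior α − prior α and total failures = posterior β − prior β.
Total across both batches: 47−11=36 conversions, 14−10=4 bounces.
Subtract the second batch: 36−24=12 conversions and 4−2=2 bounces.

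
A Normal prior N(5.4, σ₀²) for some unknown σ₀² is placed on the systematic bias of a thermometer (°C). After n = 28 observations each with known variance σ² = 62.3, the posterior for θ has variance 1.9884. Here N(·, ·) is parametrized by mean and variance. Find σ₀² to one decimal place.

For the Normal–Normal model with known σ², precisions add: τ_n = τ₀ + n/σ².
So 1/σ₀² = 1/1.9884 − 28/62.3 = 0.502917 − 0.449438 = 0.053479.
Hence σ₀² = 1/0.053479 ≈ 18.7.

σ₀² = 18.7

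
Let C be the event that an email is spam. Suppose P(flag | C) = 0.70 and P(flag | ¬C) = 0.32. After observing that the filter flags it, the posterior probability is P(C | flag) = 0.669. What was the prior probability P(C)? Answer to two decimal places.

P(C) = 0.48

In odds form, posterior odds = prior odds × likelihood ratio, so prior odds = posterior odds ÷ LR.
Posterior odds = 0.669/(1−0.669) = 2.0211. LR = 0.70/0.32 = 2.1875.
Prior odds = 2.0211/2.1875 = 0.9239, so P(C) = 0.9239/(1+0.9239) ≈ 0.48.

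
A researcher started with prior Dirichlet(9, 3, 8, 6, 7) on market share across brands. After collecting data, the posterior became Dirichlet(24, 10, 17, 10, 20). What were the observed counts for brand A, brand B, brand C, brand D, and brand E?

counts (15, 7, 9, 4, 13)

For a Dirichlet(α) prior with multinomial counts c, the posterior is Dirichlet(α + c) componentwise.
Counts are posterior − prior componentwise: 24−9=15, 10−3=7, 17−8=9, 10−6=4, 20−7=13.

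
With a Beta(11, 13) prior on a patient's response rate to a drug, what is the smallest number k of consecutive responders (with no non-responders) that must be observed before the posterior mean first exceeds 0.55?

After k responders and 0 non-responders the posterior is Beta(11+k, 13), with mean (11+k)/(11+13+k).
Set (11+k)/(24+k) > 0.55 and solve: k > (0.55·24 − 11)/(1 − 0.55) = 4.889.
The smallest integer exceeding 4.889 is 5.

k = 5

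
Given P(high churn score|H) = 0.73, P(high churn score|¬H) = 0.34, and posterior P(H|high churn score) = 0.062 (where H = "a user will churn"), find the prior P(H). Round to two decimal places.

P(H) = 0.03

In odds form, posterior odds = prior odds × likelihood ratio, so prior odds = posterior odds ÷ LR.
Posterior odds = 0.062/(1−0.062) = 0.0661. LR = 0.73/0.34 = 2.1471.
Prior odds = 0.0661/2.1471 = 0.0308, so P(H) = 0.0308/(1+0.0308) ≈ 0.03.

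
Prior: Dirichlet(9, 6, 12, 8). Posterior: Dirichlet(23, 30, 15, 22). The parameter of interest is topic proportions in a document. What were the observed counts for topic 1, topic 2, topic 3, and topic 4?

For a Dirichlet(α) prior with multinomial counts c, the posterior is Dirichlet(α + c) componentwise.
Counts are posterior − prior componentwise: 23−9=14, 30−6=24, 15−12=3, 22−8=14.

counts (14, 24, 3, 14)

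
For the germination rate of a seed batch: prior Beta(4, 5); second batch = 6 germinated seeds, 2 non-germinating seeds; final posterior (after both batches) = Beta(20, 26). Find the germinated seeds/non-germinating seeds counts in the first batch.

Because Beta–binomial updating is additive in the counts, the combined data contributed (α_post−α_prior, β_post−β_prior) successes and failures.
Total across both batches: 20−4=16 germinated seeds, 26−5=21 non-germinating seeds.
Subtract the second batch: 16−6=10 germinated seeds and 21−2=19 non-germinating seeds.

10 germinated seeds and 19 non-germinating seeds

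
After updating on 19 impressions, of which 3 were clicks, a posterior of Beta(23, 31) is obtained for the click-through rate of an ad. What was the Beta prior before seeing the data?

Beta(20, 15)

Beta is conjugate to the binomial likelihood: posterior = Beta(a+s, b+f).
So a = 23 − 3 = 20 and b = 31 − 16 = 15.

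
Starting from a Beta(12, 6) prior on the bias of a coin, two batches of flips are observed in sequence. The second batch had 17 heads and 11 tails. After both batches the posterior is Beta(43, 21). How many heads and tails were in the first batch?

Sequential conjugate updates are equivalent to a single update on the pooled data, so total successes = posterior α − prior α and total failures = posterior β − prior β.
Total across both batches: 43−12=31 heads, 21−6=15 tails.
Subtract the second batch: 31−17=14 heads and 15−11=4 tails.

14 heads and 4 tails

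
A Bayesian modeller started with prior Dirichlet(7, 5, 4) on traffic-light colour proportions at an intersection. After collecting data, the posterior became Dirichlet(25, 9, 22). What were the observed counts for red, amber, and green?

For a Dirichlet(α) prior with multinomial counts c, the posterior is Dirichlet(α + c) componentwise.
Counts are posterior − prior componentwise: 25−7=18, 9−5=4, 22−4=18.

counts (18, 4, 18)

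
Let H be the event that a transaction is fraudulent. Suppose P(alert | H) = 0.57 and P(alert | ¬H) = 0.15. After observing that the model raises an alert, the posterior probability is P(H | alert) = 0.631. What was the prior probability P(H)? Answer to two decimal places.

In odds form, posterior odds = prior odds × likelihood ratio, so prior odds = posterior odds ÷ LR.
Posterior odds = 0.631/(1−0.631) = 1.7100. LR = 0.57/0.15 = 3.8000.
Prior odds = 1.7100/3.8000 = 0.4500, so P(H) = 0.4500/(1+0.4500) ≈ 0.31.

P(H) = 0.31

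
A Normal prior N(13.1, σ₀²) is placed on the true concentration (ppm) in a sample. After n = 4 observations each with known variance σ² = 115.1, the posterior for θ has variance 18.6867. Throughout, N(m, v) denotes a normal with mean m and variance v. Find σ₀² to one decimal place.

For the Normal–Normal model with known σ², precisions add: τ_n = τ₀ + n/σ².
So 1/σ₀² = 1/18.6867 − 4/115.1 = 0.053514 − 0.034752 = 0.018762.
Hence σ₀² = 1/0.018762 ≈ 53.3.

σ₀² = 53.3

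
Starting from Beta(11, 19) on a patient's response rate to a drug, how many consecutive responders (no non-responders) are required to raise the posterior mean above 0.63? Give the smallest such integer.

k = 22

After k responders and 0 non-responders the posterior is Beta(11+k, 19), with mean (11+k)/(11+19+k).
Set (11+k)/(30+k) > 0.63 and solve: k > (0.63·30 − 11)/(1 − 0.63) = 21.351.
The smallest integer exceeding 21.351 is 22.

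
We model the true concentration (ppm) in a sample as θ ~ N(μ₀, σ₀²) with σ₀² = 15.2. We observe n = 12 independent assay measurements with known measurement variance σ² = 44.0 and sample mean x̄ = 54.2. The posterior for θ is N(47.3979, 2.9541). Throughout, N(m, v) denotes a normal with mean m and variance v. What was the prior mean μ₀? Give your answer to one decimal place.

μ₀ = 19.2

With known observation variance, the Normal–Normal posterior has precision τ_n = τ₀ + n/σ² and mean μ_n = (τ₀μ₀ + (n/σ²)x̄)/τ_n.
Here τ₀ = 1/15.2 = 0.065789 and τ_data = 12/44.0 = 0.272727, so τ_n = 0.338516.
Rearranging for μ₀: μ₀ = (μ_n·τ_n − τ_data·x̄)/τ₀ = (47.3979·0.338516 − 0.272727·54.2) / 0.065789 = 1.263144/0.065789 ≈ 19.2.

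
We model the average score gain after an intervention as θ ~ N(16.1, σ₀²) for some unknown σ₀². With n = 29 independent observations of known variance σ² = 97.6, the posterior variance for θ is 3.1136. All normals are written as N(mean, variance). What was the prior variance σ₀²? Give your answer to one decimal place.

Posterior precision equals prior precision plus data precision: 1/σ_n² = 1/σ₀² + n/σ².
So 1/σ₀² = 1/3.1136 − 29/97.6 = 0.321172 − 0.297131 = 0.024041.
Hence σ₀² = 1/0.024041 ≈ 41.6.

σ₀² = 41.6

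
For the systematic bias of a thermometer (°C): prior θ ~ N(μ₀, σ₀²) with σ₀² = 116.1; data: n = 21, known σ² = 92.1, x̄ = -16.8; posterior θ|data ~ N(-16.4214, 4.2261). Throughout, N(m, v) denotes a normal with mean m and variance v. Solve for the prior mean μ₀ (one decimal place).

The posterior mean is a precision-weighted average: μ_n = (τ₀μ₀ + τ_data·x̄)/(τ₀+τ_data), with τ₀=1/σ₀² and τ_data=n/σ².
Here τ₀ = 1/116.1 = 0.008613 and τ_data = 21/92.1 = 0.228013, so τ_n = 0.236626.
Rearranging for μ₀: μ₀ = (μ_n·τ_n − τ_data·x̄)/τ₀ = (-16.4214·0.236626 − 0.228013·-16.8) / 0.008613 = -0.055112/0.008613 ≈ -6.4.

μ₀ = -6.4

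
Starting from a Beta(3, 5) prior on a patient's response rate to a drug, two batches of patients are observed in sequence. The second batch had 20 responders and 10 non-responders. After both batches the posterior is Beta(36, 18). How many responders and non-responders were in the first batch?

Because Beta–binomial updating is additive in the counts, the combined data contributed (α_post−α_prior, β_post−β_prior) successes and failures.
Total across both batches: 36−3=33 responders, 18−5=13 non-responders.
Subtract the second batch: 33−20=13 responders and 13−10=3 non-responders.

13 responders and 3 non-responders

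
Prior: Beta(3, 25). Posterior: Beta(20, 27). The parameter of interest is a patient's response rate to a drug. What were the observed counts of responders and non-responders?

17 responders and 2 non-responders

Under Beta–binomial conjugacy the posterior parameters are (α+s, β+f).
Match parameters: s=20−3=17, f=27−25=2.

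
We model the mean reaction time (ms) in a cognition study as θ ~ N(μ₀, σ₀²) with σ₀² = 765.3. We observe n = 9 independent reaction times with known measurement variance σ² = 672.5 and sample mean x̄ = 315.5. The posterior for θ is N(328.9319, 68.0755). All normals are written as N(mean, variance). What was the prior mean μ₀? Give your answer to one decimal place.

The posterior mean is a precision-weighted average: μ_n = (τ₀μ₀ + τ_data·x̄)/(τ₀+τ_data), with τ₀=1/σ₀² and τ_data=n/σ².
Here τ₀ = 1/765.3 = 0.001307 and τ_data = 9/672.5 = 0.013383, so τ_n = 0.014690.
Rearranging for μ₀: μ₀ = (μ_n·τ_n − τ_data·x̄)/τ₀ = (328.9319·0.014690 − 0.013383·315.5) / 0.001307 = 0.609673/0.001307 ≈ 466.5.

μ₀ = 466.5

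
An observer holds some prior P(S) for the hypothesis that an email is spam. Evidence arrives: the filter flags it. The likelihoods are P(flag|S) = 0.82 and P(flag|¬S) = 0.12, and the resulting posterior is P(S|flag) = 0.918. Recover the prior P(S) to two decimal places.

P(S) = 0.62

In odds form, posterior odds = prior odds × likelihood ratio, so prior odds = posterior odds ÷ LR.
Posterior odds = 0.918/(1−0.918) = 11.1951. LR = 0.82/0.12 = 6.8333.
Prior odds = 11.1951/6.8333 = 1.6383, so P(S) = 1.6383/(1+1.6383) ≈ 0.62.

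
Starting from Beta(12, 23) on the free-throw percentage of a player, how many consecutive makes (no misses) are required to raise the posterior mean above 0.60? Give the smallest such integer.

After k makes and 0 misses the posterior is Beta(12+k, 23), with mean (12+k)/(12+23+k).
Set (12+k)/(35+k) > 0.60 and solve: k > (0.60·35 − 12)/(1 − 0.60) = 22.500.
The smallest integer exceeding 22.500 is 23.

k = 23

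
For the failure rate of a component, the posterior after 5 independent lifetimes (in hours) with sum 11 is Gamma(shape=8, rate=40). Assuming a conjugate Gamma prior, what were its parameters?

Gamma(shape=3, rate=29)

Gamma–exponential conjugacy: posterior shape = α + n, posterior rate = β + Σtᵢ.
So α = 8 − 5 = 3 and β = 40 − 11 = 29.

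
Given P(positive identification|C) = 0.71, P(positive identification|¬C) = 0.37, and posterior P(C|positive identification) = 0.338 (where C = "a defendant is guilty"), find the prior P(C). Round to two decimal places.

P(C) = 0.21

In odds form, posterior odds = prior odds × likelihood ratio, so prior odds = posterior odds ÷ LR.
Posterior odds = 0.338/(1−0.338) = 0.5106. LR = 0.71/0.37 = 1.9189.
Prior odds = 0.5106/1.9189 = 0.2661, so P(C) = 0.2661/(1+0.2661) ≈ 0.21.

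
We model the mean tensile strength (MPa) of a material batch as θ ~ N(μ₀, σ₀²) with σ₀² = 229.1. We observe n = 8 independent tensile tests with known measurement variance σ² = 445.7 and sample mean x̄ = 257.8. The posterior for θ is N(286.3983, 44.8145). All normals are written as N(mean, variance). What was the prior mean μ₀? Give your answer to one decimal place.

With known observation variance, the Normal–Normal posterior has precision τ_n = τ₀ + n/σ² and mean μ_n = (τ₀μ₀ + (n/σ²)x̄)/τ_n.
Here τ₀ = 1/229.1 = 0.004365 and τ_data = 8/445.7 = 0.017949, so τ_n = 0.022314.
Rearranging for μ₀: μ₀ = (μ_n·τ_n − τ_data·x̄)/τ₀ = (286.3983·0.022314 − 0.017949·257.8) / 0.004365 = 1.763439/0.004365 ≈ 404.0.

μ₀ = 404.0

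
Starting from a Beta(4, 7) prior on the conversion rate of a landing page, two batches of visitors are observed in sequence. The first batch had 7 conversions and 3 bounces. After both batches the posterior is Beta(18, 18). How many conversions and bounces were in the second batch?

Sequential conjugate updates are equivalent to a single update on the pooled data, so total successes = posterior α − prior α and total failures = posterior β − prior β.
Total across both batches: 18−4=14 conversions, 18−7=11 bounces.
Subtract the first batch: 14−7=7 conversions and 11−3=8 bounces.

7 conversions and 8 bounces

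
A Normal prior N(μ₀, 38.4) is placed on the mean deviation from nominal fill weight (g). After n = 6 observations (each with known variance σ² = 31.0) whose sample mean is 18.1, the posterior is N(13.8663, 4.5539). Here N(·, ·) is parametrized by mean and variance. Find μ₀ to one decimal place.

μ₀ = -17.6

The posterior mean is a precision-weighted average: μ_n = (τ₀μ₀ + τ_data·x̄)/(τ₀+τ_data), with τ₀=1/σ₀² and τ_data=n/σ².
Here τ₀ = 1/38.4 = 0.026042 and τ_data = 6/31.0 = 0.193548, so τ_n = 0.219590.
Rearranging for μ₀: μ₀ = (μ_n·τ_n − τ_data·x̄)/τ₀ = (13.8663·0.219590 − 0.193548·18.1) / 0.026042 = -0.458318/0.026042 ≈ -17.6.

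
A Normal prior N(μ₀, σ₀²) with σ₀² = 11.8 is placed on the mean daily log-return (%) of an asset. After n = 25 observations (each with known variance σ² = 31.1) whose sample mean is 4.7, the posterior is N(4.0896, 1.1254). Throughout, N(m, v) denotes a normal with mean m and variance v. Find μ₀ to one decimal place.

With known observation variance, the Normal–Normal posterior has precision τ_n = τ₀ + n/σ² and mean μ_n = (τ₀μ₀ + (n/σ²)x̄)/τ_n.
Here τ₀ = 1/11.8 = 0.084746 and τ_data = 25/31.1 = 0.803859, so τ_n = 0.888605.
Rearranging for μ₀: μ₀ = (μ_n·τ_n − τ_data·x̄)/τ₀ = (4.0896·0.888605 − 0.803859·4.7) / 0.084746 = -0.144098/0.084746 ≈ -1.7.

μ₀ = -1.7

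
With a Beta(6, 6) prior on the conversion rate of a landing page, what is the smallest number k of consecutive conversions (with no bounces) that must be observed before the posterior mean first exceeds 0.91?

After k conversions and 0 bounces the posterior is Beta(6+k, 6), with mean (6+k)/(6+6+k).
Set (6+k)/(12+k) > 0.91 and solve: k > (0.91·12 − 6)/(1 − 0.91) = 54.667.
The smallest integer exceeding 54.667 is 55, and checking k=55: (61)/(67) = 0.9104 > 0.91.

k = 55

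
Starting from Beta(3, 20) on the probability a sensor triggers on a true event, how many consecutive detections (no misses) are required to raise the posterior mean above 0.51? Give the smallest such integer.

k = 18

After k detections and 0 misses the posterior is Beta(3+k, 20), with mean (3+k)/(3+20+k).
Set (3+k)/(23+k) > 0.51 and solve: k > (0.51·23 − 3)/(1 − 0.51) = 17.816.
The smallest integer exceeding 17.816 is 18, and checking k=18: (21)/(41) = 0.5122 > 0.51.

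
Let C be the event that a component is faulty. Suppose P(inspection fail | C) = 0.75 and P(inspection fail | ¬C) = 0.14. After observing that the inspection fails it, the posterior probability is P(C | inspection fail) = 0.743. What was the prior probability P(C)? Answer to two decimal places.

In odds form, posterior odds = prior odds × likelihood ratio, so prior odds = posterior odds ÷ LR.
Posterior odds = 0.743/(1−0.743) = 2.8911. LR = 0.75/0.14 = 5.3571.
Prior odds = 2.8911/5.3571 = 0.5397, so P(C) = 0.5397/(1+0.5397) ≈ 0.35.

P(C) = 0.35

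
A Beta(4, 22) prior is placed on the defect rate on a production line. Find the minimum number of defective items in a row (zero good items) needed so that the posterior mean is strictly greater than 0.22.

k = 3

After k defective items and 0 good items the posterior is Beta(4+k, 22), with mean (4+k)/(4+22+k).
Set (4+k)/(26+k) > 0.22 and solve: k > (0.22·26 − 4)/(1 − 0.22) = 2.205.
The smallest integer exceeding 2.205 is 3.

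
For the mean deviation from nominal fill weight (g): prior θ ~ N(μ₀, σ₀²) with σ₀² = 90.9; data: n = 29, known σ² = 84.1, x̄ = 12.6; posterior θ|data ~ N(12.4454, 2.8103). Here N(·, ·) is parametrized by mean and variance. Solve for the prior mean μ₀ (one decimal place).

μ₀ = 7.6

With known observation variance, the Normal–Normal posterior has precision τ_n = τ₀ + n/σ² and mean μ_n = (τ₀μ₀ + (n/σ²)x̄)/τ_n.
Here τ₀ = 1/90.9 = 0.011001 and τ_data = 29/84.1 = 0.344828, so τ_n = 0.355829.
Rearranging for μ₀: μ₀ = (μ_n·τ_n − τ_data·x̄)/τ₀ = (12.4454·0.355829 − 0.344828·12.6) / 0.011001 = 0.083601/0.011001 ≈ 7.6.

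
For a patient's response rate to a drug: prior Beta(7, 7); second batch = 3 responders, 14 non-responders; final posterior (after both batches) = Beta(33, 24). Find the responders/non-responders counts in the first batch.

23 responders and 3 non-responders

Sequential conjugate updates are equivalent to a single update on the pooled data, so total successes = posterior α − prior α and total failures = posterior β − prior β.
Total across both batches: 33−7=26 responders, 24−7=17 non-responders.
Subtract the second batch: 26−3=23 responders and 17−14=3 non-responders.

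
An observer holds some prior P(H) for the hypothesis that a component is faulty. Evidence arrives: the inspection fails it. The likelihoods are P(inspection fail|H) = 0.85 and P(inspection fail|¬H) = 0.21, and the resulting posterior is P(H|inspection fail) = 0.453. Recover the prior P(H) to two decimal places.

P(H) = 0.17

Bayes' rule in odds form gives O(H|E) = O(H)·[P(E|H)/P(E|¬H)], hence O(H) = O(H|E)/LR.
Posterior odds = 0.453/(1−0.453) = 0.8282. LR = 0.85/0.21 = 4.0476.
Prior odds = 0.8282/4.0476 = 0.2046, so P(H) = 0.2046/(1+0.2046) ≈ 0.17.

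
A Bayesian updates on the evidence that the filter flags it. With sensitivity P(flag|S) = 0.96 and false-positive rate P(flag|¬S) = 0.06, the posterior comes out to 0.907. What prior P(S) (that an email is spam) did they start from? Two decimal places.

P(S) = 0.38

Bayes' rule in odds form gives O(S|E) = O(S)·[P(E|S)/P(E|¬S)], hence O(S) = O(S|E)/LR.
Posterior odds = 0.907/(1−0.907) = 9.7527. LR = 0.96/0.06 = 16.0000.
Prior odds = 9.7527/16.0000 = 0.6095, so P(S) = 0.6095/(1+0.6095) ≈ 0.38.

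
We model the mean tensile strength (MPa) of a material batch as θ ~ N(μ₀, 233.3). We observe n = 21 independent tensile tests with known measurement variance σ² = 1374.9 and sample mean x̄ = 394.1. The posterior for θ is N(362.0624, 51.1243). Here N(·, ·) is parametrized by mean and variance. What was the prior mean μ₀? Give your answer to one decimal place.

With known observation variance, the Normal–Normal posterior has precision τ_n = τ₀ + n/σ² and mean μ_n = (τ₀μ₀ + (n/σ²)x̄)/τ_n.
Here τ₀ = 1/233.3 = 0.004286 and τ_data = 21/1374.9 = 0.015274, so τ_n = 0.019560.
Rearranging for μ₀: μ₀ = (μ_n·τ_n − τ_data·x̄)/τ₀ = (362.0624·0.019560 − 0.015274·394.1) / 0.004286 = 1.062457/0.004286 ≈ 247.9.

μ₀ = 247.9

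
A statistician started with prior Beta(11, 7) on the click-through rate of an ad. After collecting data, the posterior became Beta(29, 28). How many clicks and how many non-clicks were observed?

18 clicks and 21 non-clicks

Beta is conjugate to the binomial likelihood: posterior = Beta(a+s, b+f).
So s = 29 − 11 = 18 and f = 28 − 7 = 21.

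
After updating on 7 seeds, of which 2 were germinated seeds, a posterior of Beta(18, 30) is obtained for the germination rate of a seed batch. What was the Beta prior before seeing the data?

A Beta(a, b) prior with s successes and f failures in binomial data gives a Beta(a+s, b+f) posterior.
Subtract the data counts: 18−2=16, 30−5=25.

Beta(16, 25)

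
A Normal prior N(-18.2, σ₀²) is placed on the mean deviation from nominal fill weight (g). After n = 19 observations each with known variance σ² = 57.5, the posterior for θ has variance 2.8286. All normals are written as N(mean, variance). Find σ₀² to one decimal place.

σ₀² = 43.3

Posterior precision equals prior precision plus data precision: 1/σ_n² = 1/σ₀² + n/σ².
So 1/σ₀² = 1/2.8286 − 19/57.5 = 0.353532 − 0.330435 = 0.023097.
Hence σ₀² = 1/0.023097 ≈ 43.3.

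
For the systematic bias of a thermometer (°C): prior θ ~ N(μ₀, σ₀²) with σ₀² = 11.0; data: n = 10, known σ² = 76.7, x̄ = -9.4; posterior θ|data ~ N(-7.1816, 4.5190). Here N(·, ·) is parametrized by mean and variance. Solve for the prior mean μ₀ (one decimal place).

μ₀ = -4.0

The posterior mean is a precision-weighted average: μ_n = (τ₀μ₀ + τ_data·x̄)/(τ₀+τ_data), with τ₀=1/σ₀² and τ_data=n/σ².
Here τ₀ = 1/11.0 = 0.090909 and τ_data = 10/76.7 = 0.130378, so τ_n = 0.221287.
Rearranging for μ₀: μ₀ = (μ_n·τ_n − τ_data·x̄)/τ₀ = (-7.1816·0.221287 − 0.130378·-9.4) / 0.090909 = -0.363642/0.090909 ≈ -4.0.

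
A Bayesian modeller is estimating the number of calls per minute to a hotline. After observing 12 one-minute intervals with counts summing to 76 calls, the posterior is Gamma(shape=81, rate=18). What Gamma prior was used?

A Gamma(α, β) prior (rate parametrization) on a Poisson rate with n observations summing to S gives posterior Gamma(α+S, β+n).
So α = 81 − 76 = 5 and β = 18 − 12 = 6.

Gamma(shape=5, rate=6)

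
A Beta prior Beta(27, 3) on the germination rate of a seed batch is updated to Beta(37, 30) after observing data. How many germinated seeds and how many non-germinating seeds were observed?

Under Beta–binomial conjugacy the posterior parameters are (α+s, β+f).
Match parameters: s=37−27=10, f=30−3=27.

10 germinated seeds and 27 non-germinating seeds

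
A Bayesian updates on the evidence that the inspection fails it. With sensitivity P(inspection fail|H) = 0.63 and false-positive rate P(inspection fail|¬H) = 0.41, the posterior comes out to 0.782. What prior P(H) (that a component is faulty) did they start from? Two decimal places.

P(H) = 0.70

In odds form, posterior odds = prior odds × likelihood ratio, so prior odds = posterior odds ÷ LR.
Posterior odds = 0.782/(1−0.782) = 3.5872. LR = 0.63/0.41 = 1.5366.
Prior odds = 3.5872/1.5366 = 2.3345, so P(H) = 2.3345/(1+2.3345) ≈ 0.70.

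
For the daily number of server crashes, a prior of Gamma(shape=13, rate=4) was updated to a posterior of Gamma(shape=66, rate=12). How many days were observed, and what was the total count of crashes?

n = 8 days with total 53 crashes

Gamma–Poisson conjugacy: posterior shape = α + Σxᵢ, posterior rate = β + n.
Matching: Σxᵢ = 66 − 13 = 53 and n = 12 − 4 = 8.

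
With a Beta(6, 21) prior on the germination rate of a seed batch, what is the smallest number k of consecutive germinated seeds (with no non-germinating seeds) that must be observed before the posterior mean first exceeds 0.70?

After k germinated seeds and 0 non-germinating seeds the posterior is Beta(6+k, 21), with mean (6+k)/(6+21+k).
Set (6+k)/(27+k) > 0.70 and solve: k > (0.70·27 − 6)/(1 − 0.70) = 43.000.
The smallest integer exceeding 43.000 is 44, and checking k=44: (50)/(71) = 0.7042 > 0.70.

k = 44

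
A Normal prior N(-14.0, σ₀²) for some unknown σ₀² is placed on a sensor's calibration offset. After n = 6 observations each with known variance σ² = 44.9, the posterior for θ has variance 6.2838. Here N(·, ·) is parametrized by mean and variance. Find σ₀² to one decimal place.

Posterior precision equals prior precision plus data precision: 1/σ_n² = 1/σ₀² + n/σ².
So 1/σ₀² = 1/6.2838 − 6/44.9 = 0.159139 − 0.133630 = 0.025509.
Hence σ₀² = 1/0.025509 ≈ 39.2.

σ₀² = 39.2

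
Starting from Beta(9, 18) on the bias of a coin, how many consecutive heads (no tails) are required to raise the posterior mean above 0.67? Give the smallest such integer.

k = 28

After k heads and 0 tails the posterior is Beta(9+k, 18), with mean (9+k)/(9+18+k).
Set (9+k)/(27+k) > 0.67 and solve: k > (0.67·27 − 9)/(1 − 0.67) = 27.545.
The smallest integer exceeding 27.545 is 28.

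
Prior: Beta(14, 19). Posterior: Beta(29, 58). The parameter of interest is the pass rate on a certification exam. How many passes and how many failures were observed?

A Beta(a, b) prior with s successes and f failures in binomial data gives a Beta(a+s, b+f) posterior.
Match parameters: s=29−14=15, f=58−19=39.

15 passes and 39 failures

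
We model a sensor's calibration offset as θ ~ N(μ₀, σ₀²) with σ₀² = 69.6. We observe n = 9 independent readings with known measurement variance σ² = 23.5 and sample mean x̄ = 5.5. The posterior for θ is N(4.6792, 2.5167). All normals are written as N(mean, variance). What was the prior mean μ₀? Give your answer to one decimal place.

With known observation variance, the Normal–Normal posterior has precision τ_n = τ₀ + n/σ² and mean μ_n = (τ₀μ₀ + (n/σ²)x̄)/τ_n.
Here τ₀ = 1/69.6 = 0.014368 and τ_data = 9/23.5 = 0.382979, so τ_n = 0.397347.
Rearranging for μ₀: μ₀ = (μ_n·τ_n − τ_data·x̄)/τ₀ = (4.6792·0.397347 − 0.382979·5.5) / 0.014368 = -0.247118/0.014368 ≈ -17.2.

μ₀ = -17.2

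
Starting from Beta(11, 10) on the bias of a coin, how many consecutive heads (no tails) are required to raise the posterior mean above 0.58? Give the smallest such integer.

After k heads and 0 tails the posterior is Beta(11+k, 10), with mean (11+k)/(11+10+k).
Set (11+k)/(21+k) > 0.58 and solve: k > (0.58·21 − 11)/(1 − 0.58) = 2.810.
The smallest integer exceeding 2.810 is 3, and checking k=3: (14)/(24) = 0.5833 > 0.58.

k = 3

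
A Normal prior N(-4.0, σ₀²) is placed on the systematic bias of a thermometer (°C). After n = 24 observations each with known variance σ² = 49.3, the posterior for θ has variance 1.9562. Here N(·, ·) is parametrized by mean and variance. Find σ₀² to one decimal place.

σ₀² = 41.0

Posterior precision equals prior precision plus data precision: 1/σ_n² = 1/σ₀² + n/σ².
So 1/σ₀² = 1/1.9562 − 24/49.3 = 0.511195 − 0.486815 = 0.024380.
Hence σ₀² = 1/0.024380 ≈ 41.0.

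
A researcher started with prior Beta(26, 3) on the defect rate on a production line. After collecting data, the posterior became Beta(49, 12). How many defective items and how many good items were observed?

23 defective items and 9 good items

Beta is conjugate to the binomial likelihood: posterior = Beta(a+s, b+f).
So s = 49 − 26 = 23 and f = 12 − 3 = 9.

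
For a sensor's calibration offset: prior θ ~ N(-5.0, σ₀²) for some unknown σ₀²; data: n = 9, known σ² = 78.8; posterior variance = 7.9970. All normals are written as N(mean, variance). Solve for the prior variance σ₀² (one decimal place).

Posterior precision equals prior precision plus data precision: 1/σ_n² = 1/σ₀² + n/σ².
So 1/σ₀² = 1/7.9970 − 9/78.8 = 0.125047 − 0.114213 = 0.010834.
Hence σ₀² = 1/0.010834 ≈ 92.3.

σ₀² = 92.3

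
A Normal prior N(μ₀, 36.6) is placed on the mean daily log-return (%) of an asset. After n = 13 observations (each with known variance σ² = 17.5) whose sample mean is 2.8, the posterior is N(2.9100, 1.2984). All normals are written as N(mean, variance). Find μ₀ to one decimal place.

μ₀ = 5.9

The posterior mean is a precision-weighted average: μ_n = (τ₀μ₀ + τ_data·x̄)/(τ₀+τ_data), with τ₀=1/σ₀² and τ_data=n/σ².
Here τ₀ = 1/36.6 = 0.027322 and τ_data = 13/17.5 = 0.742857, so τ_n = 0.770179.
Rearranging for μ₀: μ₀ = (μ_n·τ_n − τ_data·x̄)/τ₀ = (2.9100·0.770179 − 0.742857·2.8) / 0.027322 = 0.161221/0.027322 ≈ 5.9.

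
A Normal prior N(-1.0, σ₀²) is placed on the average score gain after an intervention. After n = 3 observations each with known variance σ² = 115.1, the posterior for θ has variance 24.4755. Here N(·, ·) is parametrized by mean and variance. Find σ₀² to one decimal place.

σ₀² = 67.6

For the Normal–Normal model with known σ², precisions add: τ_n = τ₀ + n/σ².
So 1/σ₀² = 1/24.4755 − 3/115.1 = 0.040857 − 0.026064 = 0.014793.
Hence σ₀² = 1/0.014793 ≈ 67.6.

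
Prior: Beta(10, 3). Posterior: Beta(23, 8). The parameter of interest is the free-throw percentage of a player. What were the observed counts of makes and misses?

Beta is conjugate to the binomial likelihood: posterior = Beta(a+s, b+f).
So s = 23 − 10 = 13 and f = 8 − 3 = 5.

13 makes and 5 misses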